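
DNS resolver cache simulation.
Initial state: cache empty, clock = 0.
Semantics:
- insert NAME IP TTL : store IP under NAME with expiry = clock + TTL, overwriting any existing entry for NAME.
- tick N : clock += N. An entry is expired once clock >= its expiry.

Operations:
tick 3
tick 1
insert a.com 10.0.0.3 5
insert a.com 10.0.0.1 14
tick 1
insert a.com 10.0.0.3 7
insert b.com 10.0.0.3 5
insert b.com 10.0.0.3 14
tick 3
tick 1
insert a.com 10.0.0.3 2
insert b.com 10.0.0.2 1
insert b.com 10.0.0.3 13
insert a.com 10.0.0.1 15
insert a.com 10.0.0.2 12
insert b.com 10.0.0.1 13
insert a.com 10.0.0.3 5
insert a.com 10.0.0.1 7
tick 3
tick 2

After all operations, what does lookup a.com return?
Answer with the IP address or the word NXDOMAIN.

Op 1: tick 3 -> clock=3.
Op 2: tick 1 -> clock=4.
Op 3: insert a.com -> 10.0.0.3 (expiry=4+5=9). clock=4
Op 4: insert a.com -> 10.0.0.1 (expiry=4+14=18). clock=4
Op 5: tick 1 -> clock=5.
Op 6: insert a.com -> 10.0.0.3 (expiry=5+7=12). clock=5
Op 7: insert b.com -> 10.0.0.3 (expiry=5+5=10). clock=5
Op 8: insert b.com -> 10.0.0.3 (expiry=5+14=19). clock=5
Op 9: tick 3 -> clock=8.
Op 10: tick 1 -> clock=9.
Op 11: insert a.com -> 10.0.0.3 (expiry=9+2=11). clock=9
Op 12: insert b.com -> 10.0.0.2 (expiry=9+1=10). clock=9
Op 13: insert b.com -> 10.0.0.3 (expiry=9+13=22). clock=9
Op 14: insert a.com -> 10.0.0.1 (expiry=9+15=24). clock=9
Op 15: insert a.com -> 10.0.0.2 (expiry=9+12=21). clock=9
Op 16: insert b.com -> 10.0.0.1 (expiry=9+13=22). clock=9
Op 17: insert a.com -> 10.0.0.3 (expiry=9+5=14). clock=9
Op 18: insert a.com -> 10.0.0.1 (expiry=9+7=16). clock=9
Op 19: tick 3 -> clock=12.
Op 20: tick 2 -> clock=14.
lookup a.com: present, ip=10.0.0.1 expiry=16 > clock=14

Answer: 10.0.0.1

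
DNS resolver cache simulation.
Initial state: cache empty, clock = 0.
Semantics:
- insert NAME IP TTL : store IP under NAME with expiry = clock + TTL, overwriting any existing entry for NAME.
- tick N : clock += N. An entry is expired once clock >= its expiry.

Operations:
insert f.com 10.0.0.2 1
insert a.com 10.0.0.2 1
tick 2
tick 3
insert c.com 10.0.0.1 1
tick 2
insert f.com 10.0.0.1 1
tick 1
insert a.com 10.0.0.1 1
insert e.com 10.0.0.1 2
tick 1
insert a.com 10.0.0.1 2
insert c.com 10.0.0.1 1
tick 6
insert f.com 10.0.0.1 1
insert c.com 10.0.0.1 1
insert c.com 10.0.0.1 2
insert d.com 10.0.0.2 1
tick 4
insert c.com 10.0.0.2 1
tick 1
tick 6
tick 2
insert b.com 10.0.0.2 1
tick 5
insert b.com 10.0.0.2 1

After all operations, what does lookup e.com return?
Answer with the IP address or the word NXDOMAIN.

Op 1: insert f.com -> 10.0.0.2 (expiry=0+1=1). clock=0
Op 2: insert a.com -> 10.0.0.2 (expiry=0+1=1). clock=0
Op 3: tick 2 -> clock=2. purged={a.com,f.com}
Op 4: tick 3 -> clock=5.
Op 5: insert c.com -> 10.0.0.1 (expiry=5+1=6). clock=5
Op 6: tick 2 -> clock=7. purged={c.com}
Op 7: insert f.com -> 10.0.0.1 (expiry=7+1=8). clock=7
Op 8: tick 1 -> clock=8. purged={f.com}
Op 9: insert a.com -> 10.0.0.1 (expiry=8+1=9). clock=8
Op 10: insert e.com -> 10.0.0.1 (expiry=8+2=10). clock=8
Op 11: tick 1 -> clock=9. purged={a.com}
Op 12: insert a.com -> 10.0.0.1 (expiry=9+2=11). clock=9
Op 13: insert c.com -> 10.0.0.1 (expiry=9+1=10). clock=9
Op 14: tick 6 -> clock=15. purged={a.com,c.com,e.com}
Op 15: insert f.com -> 10.0.0.1 (expiry=15+1=16). clock=15
Op 16: insert c.com -> 10.0.0.1 (expiry=15+1=16). clock=15
Op 17: insert c.com -> 10.0.0.1 (expiry=15+2=17). clock=15
Op 18: insert d.com -> 10.0.0.2 (expiry=15+1=16). clock=15
Op 19: tick 4 -> clock=19. purged={c.com,d.com,f.com}
Op 20: insert c.com -> 10.0.0.2 (expiry=19+1=20). clock=19
Op 21: tick 1 -> clock=20. purged={c.com}
Op 22: tick 6 -> clock=26.
Op 23: tick 2 -> clock=28.
Op 24: insert b.com -> 10.0.0.2 (expiry=28+1=29). clock=28
Op 25: tick 5 -> clock=33. purged={b.com}
Op 26: insert b.com -> 10.0.0.2 (expiry=33+1=34). clock=33
lookup e.com: not in cache (expired or never inserted)

Answer: NXDOMAIN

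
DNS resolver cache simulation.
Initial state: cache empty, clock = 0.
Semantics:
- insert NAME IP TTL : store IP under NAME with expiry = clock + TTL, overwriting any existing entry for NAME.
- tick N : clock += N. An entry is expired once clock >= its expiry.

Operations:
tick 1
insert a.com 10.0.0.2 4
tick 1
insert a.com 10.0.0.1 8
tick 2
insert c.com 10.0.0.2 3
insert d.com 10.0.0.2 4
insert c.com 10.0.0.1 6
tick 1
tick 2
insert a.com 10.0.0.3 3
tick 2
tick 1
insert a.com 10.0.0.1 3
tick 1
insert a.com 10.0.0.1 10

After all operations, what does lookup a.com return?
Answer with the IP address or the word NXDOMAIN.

Answer: 10.0.0.1

Derivation:
Op 1: tick 1 -> clock=1.
Op 2: insert a.com -> 10.0.0.2 (expiry=1+4=5). clock=1
Op 3: tick 1 -> clock=2.
Op 4: insert a.com -> 10.0.0.1 (expiry=2+8=10). clock=2
Op 5: tick 2 -> clock=4.
Op 6: insert c.com -> 10.0.0.2 (expiry=4+3=7). clock=4
Op 7: insert d.com -> 10.0.0.2 (expiry=4+4=8). clock=4
Op 8: insert c.com -> 10.0.0.1 (expiry=4+6=10). clock=4
Op 9: tick 1 -> clock=5.
Op 10: tick 2 -> clock=7.
Op 11: insert a.com -> 10.0.0.3 (expiry=7+3=10). clock=7
Op 12: tick 2 -> clock=9. purged={d.com}
Op 13: tick 1 -> clock=10. purged={a.com,c.com}
Op 14: insert a.com -> 10.0.0.1 (expiry=10+3=13). clock=10
Op 15: tick 1 -> clock=11.
Op 16: insert a.com -> 10.0.0.1 (expiry=11+10=21). clock=11
lookup a.com: present, ip=10.0.0.1 expiry=21 > clock=11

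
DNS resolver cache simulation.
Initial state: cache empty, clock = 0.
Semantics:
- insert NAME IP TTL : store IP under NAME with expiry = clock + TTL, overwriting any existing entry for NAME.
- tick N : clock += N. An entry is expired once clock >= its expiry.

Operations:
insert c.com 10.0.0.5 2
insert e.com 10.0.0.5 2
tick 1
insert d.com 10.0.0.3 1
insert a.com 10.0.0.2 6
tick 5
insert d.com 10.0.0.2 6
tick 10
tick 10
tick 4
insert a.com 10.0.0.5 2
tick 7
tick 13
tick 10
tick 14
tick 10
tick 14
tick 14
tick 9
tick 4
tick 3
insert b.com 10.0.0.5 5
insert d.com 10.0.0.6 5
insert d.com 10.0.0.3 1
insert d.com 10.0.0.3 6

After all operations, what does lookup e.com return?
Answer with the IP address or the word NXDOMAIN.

Op 1: insert c.com -> 10.0.0.5 (expiry=0+2=2). clock=0
Op 2: insert e.com -> 10.0.0.5 (expiry=0+2=2). clock=0
Op 3: tick 1 -> clock=1.
Op 4: insert d.com -> 10.0.0.3 (expiry=1+1=2). clock=1
Op 5: insert a.com -> 10.0.0.2 (expiry=1+6=7). clock=1
Op 6: tick 5 -> clock=6. purged={c.com,d.com,e.com}
Op 7: insert d.com -> 10.0.0.2 (expiry=6+6=12). clock=6
Op 8: tick 10 -> clock=16. purged={a.com,d.com}
Op 9: tick 10 -> clock=26.
Op 10: tick 4 -> clock=30.
Op 11: insert a.com -> 10.0.0.5 (expiry=30+2=32). clock=30
Op 12: tick 7 -> clock=37. purged={a.com}
Op 13: tick 13 -> clock=50.
Op 14: tick 10 -> clock=60.
Op 15: tick 14 -> clock=74.
Op 16: tick 10 -> clock=84.
Op 17: tick 14 -> clock=98.
Op 18: tick 14 -> clock=112.
Op 19: tick 9 -> clock=121.
Op 20: tick 4 -> clock=125.
Op 21: tick 3 -> clock=128.
Op 22: insert b.com -> 10.0.0.5 (expiry=128+5=133). clock=128
Op 23: insert d.com -> 10.0.0.6 (expiry=128+5=133). clock=128
Op 24: insert d.com -> 10.0.0.3 (expiry=128+1=129). clock=128
Op 25: insert d.com -> 10.0.0.3 (expiry=128+6=134). clock=128
lookup e.com: not in cache (expired or never inserted)

Answer: NXDOMAIN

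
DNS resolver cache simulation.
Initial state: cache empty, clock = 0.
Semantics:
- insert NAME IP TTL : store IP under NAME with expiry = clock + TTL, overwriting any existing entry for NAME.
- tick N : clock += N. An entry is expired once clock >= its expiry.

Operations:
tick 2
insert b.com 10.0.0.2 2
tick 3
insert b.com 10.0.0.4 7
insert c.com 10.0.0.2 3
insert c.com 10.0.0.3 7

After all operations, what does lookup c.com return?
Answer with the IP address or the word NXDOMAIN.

Op 1: tick 2 -> clock=2.
Op 2: insert b.com -> 10.0.0.2 (expiry=2+2=4). clock=2
Op 3: tick 3 -> clock=5. purged={b.com}
Op 4: insert b.com -> 10.0.0.4 (expiry=5+7=12). clock=5
Op 5: insert c.com -> 10.0.0.2 (expiry=5+3=8). clock=5
Op 6: insert c.com -> 10.0.0.3 (expiry=5+7=12). clock=5
lookup c.com: present, ip=10.0.0.3 expiry=12 > clock=5

Answer: 10.0.0.3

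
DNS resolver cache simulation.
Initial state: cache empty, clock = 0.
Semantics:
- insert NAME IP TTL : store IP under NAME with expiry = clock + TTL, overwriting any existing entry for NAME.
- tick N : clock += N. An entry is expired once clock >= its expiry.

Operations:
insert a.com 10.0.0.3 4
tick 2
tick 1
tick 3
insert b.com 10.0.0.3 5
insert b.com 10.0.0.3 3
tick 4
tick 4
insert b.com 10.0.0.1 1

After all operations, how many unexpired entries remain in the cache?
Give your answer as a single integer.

Op 1: insert a.com -> 10.0.0.3 (expiry=0+4=4). clock=0
Op 2: tick 2 -> clock=2.
Op 3: tick 1 -> clock=3.
Op 4: tick 3 -> clock=6. purged={a.com}
Op 5: insert b.com -> 10.0.0.3 (expiry=6+5=11). clock=6
Op 6: insert b.com -> 10.0.0.3 (expiry=6+3=9). clock=6
Op 7: tick 4 -> clock=10. purged={b.com}
Op 8: tick 4 -> clock=14.
Op 9: insert b.com -> 10.0.0.1 (expiry=14+1=15). clock=14
Final cache (unexpired): {b.com} -> size=1

Answer: 1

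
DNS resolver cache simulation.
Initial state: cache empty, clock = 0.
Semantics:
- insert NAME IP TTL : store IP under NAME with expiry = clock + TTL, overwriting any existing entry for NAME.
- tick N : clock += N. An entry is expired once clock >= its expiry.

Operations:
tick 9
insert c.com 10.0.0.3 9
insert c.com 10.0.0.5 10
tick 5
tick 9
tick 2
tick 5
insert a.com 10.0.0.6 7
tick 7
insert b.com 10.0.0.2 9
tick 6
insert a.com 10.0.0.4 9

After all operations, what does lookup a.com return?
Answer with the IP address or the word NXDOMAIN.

Answer: 10.0.0.4

Derivation:
Op 1: tick 9 -> clock=9.
Op 2: insert c.com -> 10.0.0.3 (expiry=9+9=18). clock=9
Op 3: insert c.com -> 10.0.0.5 (expiry=9+10=19). clock=9
Op 4: tick 5 -> clock=14.
Op 5: tick 9 -> clock=23. purged={c.com}
Op 6: tick 2 -> clock=25.
Op 7: tick 5 -> clock=30.
Op 8: insert a.com -> 10.0.0.6 (expiry=30+7=37). clock=30
Op 9: tick 7 -> clock=37. purged={a.com}
Op 10: insert b.com -> 10.0.0.2 (expiry=37+9=46). clock=37
Op 11: tick 6 -> clock=43.
Op 12: insert a.com -> 10.0.0.4 (expiry=43+9=52). clock=43
lookup a.com: present, ip=10.0.0.4 expiry=52 > clock=43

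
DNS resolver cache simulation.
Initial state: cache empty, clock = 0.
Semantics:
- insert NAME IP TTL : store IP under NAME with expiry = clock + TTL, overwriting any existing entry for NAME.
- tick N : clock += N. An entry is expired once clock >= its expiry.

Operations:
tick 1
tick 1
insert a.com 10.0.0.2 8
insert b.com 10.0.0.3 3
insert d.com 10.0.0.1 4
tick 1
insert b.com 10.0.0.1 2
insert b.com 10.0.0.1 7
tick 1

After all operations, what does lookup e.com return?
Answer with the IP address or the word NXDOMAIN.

Op 1: tick 1 -> clock=1.
Op 2: tick 1 -> clock=2.
Op 3: insert a.com -> 10.0.0.2 (expiry=2+8=10). clock=2
Op 4: insert b.com -> 10.0.0.3 (expiry=2+3=5). clock=2
Op 5: insert d.com -> 10.0.0.1 (expiry=2+4=6). clock=2
Op 6: tick 1 -> clock=3.
Op 7: insert b.com -> 10.0.0.1 (expiry=3+2=5). clock=3
Op 8: insert b.com -> 10.0.0.1 (expiry=3+7=10). clock=3
Op 9: tick 1 -> clock=4.
lookup e.com: not in cache (expired or never inserted)

Answer: NXDOMAIN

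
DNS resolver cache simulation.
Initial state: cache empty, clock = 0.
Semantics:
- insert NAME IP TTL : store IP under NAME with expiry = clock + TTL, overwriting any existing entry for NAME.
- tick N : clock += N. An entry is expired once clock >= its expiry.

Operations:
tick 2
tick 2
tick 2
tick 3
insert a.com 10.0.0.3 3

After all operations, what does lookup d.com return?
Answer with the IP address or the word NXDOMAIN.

Answer: NXDOMAIN

Derivation:
Op 1: tick 2 -> clock=2.
Op 2: tick 2 -> clock=4.
Op 3: tick 2 -> clock=6.
Op 4: tick 3 -> clock=9.
Op 5: insert a.com -> 10.0.0.3 (expiry=9+3=12). clock=9
lookup d.com: not in cache (expired or never inserted)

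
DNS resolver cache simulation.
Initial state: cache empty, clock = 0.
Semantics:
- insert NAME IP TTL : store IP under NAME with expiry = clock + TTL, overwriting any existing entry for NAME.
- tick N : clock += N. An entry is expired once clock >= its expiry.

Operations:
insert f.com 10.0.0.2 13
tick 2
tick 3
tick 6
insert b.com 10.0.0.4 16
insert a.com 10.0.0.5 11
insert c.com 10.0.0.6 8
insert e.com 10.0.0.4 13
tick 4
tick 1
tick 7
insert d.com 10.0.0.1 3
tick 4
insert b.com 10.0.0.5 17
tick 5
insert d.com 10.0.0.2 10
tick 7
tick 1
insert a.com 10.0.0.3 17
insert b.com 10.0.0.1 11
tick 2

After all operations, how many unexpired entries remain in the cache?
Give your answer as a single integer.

Answer: 2

Derivation:
Op 1: insert f.com -> 10.0.0.2 (expiry=0+13=13). clock=0
Op 2: tick 2 -> clock=2.
Op 3: tick 3 -> clock=5.
Op 4: tick 6 -> clock=11.
Op 5: insert b.com -> 10.0.0.4 (expiry=11+16=27). clock=11
Op 6: insert a.com -> 10.0.0.5 (expiry=11+11=22). clock=11
Op 7: insert c.com -> 10.0.0.6 (expiry=11+8=19). clock=11
Op 8: insert e.com -> 10.0.0.4 (expiry=11+13=24). clock=11
Op 9: tick 4 -> clock=15. purged={f.com}
Op 10: tick 1 -> clock=16.
Op 11: tick 7 -> clock=23. purged={a.com,c.com}
Op 12: insert d.com -> 10.0.0.1 (expiry=23+3=26). clock=23
Op 13: tick 4 -> clock=27. purged={b.com,d.com,e.com}
Op 14: insert b.com -> 10.0.0.5 (expiry=27+17=44). clock=27
Op 15: tick 5 -> clock=32.
Op 16: insert d.com -> 10.0.0.2 (expiry=32+10=42). clock=32
Op 17: tick 7 -> clock=39.
Op 18: tick 1 -> clock=40.
Op 19: insert a.com -> 10.0.0.3 (expiry=40+17=57). clock=40
Op 20: insert b.com -> 10.0.0.1 (expiry=40+11=51). clock=40
Op 21: tick 2 -> clock=42. purged={d.com}
Final cache (unexpired): {a.com,b.com} -> size=2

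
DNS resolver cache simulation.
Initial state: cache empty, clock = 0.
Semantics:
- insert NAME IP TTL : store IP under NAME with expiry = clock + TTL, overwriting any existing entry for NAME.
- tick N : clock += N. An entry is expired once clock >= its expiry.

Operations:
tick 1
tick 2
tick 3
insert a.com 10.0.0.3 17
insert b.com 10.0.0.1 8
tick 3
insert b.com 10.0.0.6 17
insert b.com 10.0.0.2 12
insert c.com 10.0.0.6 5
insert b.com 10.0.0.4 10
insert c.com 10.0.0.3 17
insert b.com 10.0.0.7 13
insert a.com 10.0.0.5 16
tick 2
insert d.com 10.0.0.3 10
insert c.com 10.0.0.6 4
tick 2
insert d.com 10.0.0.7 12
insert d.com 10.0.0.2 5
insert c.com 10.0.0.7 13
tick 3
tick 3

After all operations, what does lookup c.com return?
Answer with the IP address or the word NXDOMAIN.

Op 1: tick 1 -> clock=1.
Op 2: tick 2 -> clock=3.
Op 3: tick 3 -> clock=6.
Op 4: insert a.com -> 10.0.0.3 (expiry=6+17=23). clock=6
Op 5: insert b.com -> 10.0.0.1 (expiry=6+8=14). clock=6
Op 6: tick 3 -> clock=9.
Op 7: insert b.com -> 10.0.0.6 (expiry=9+17=26). clock=9
Op 8: insert b.com -> 10.0.0.2 (expiry=9+12=21). clock=9
Op 9: insert c.com -> 10.0.0.6 (expiry=9+5=14). clock=9
Op 10: insert b.com -> 10.0.0.4 (expiry=9+10=19). clock=9
Op 11: insert c.com -> 10.0.0.3 (expiry=9+17=26). clock=9
Op 12: insert b.com -> 10.0.0.7 (expiry=9+13=22). clock=9
Op 13: insert a.com -> 10.0.0.5 (expiry=9+16=25). clock=9
Op 14: tick 2 -> clock=11.
Op 15: insert d.com -> 10.0.0.3 (expiry=11+10=21). clock=11
Op 16: insert c.com -> 10.0.0.6 (expiry=11+4=15). clock=11
Op 17: tick 2 -> clock=13.
Op 18: insert d.com -> 10.0.0.7 (expiry=13+12=25). clock=13
Op 19: insert d.com -> 10.0.0.2 (expiry=13+5=18). clock=13
Op 20: insert c.com -> 10.0.0.7 (expiry=13+13=26). clock=13
Op 21: tick 3 -> clock=16.
Op 22: tick 3 -> clock=19. purged={d.com}
lookup c.com: present, ip=10.0.0.7 expiry=26 > clock=19

Answer: 10.0.0.7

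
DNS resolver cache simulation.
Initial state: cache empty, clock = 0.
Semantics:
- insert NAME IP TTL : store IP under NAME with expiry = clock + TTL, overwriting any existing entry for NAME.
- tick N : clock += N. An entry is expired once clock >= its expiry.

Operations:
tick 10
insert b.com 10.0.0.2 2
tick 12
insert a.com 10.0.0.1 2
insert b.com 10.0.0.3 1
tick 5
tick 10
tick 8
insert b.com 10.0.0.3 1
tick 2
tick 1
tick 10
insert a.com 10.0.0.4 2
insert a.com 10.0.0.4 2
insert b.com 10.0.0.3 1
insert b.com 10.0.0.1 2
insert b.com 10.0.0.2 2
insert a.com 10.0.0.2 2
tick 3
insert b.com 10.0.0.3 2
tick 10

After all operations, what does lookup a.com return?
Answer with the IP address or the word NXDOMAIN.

Op 1: tick 10 -> clock=10.
Op 2: insert b.com -> 10.0.0.2 (expiry=10+2=12). clock=10
Op 3: tick 12 -> clock=22. purged={b.com}
Op 4: insert a.com -> 10.0.0.1 (expiry=22+2=24). clock=22
Op 5: insert b.com -> 10.0.0.3 (expiry=22+1=23). clock=22
Op 6: tick 5 -> clock=27. purged={a.com,b.com}
Op 7: tick 10 -> clock=37.
Op 8: tick 8 -> clock=45.
Op 9: insert b.com -> 10.0.0.3 (expiry=45+1=46). clock=45
Op 10: tick 2 -> clock=47. purged={b.com}
Op 11: tick 1 -> clock=48.
Op 12: tick 10 -> clock=58.
Op 13: insert a.com -> 10.0.0.4 (expiry=58+2=60). clock=58
Op 14: insert a.com -> 10.0.0.4 (expiry=58+2=60). clock=58
Op 15: insert b.com -> 10.0.0.3 (expiry=58+1=59). clock=58
Op 16: insert b.com -> 10.0.0.1 (expiry=58+2=60). clock=58
Op 17: insert b.com -> 10.0.0.2 (expiry=58+2=60). clock=58
Op 18: insert a.com -> 10.0.0.2 (expiry=58+2=60). clock=58
Op 19: tick 3 -> clock=61. purged={a.com,b.com}
Op 20: insert b.com -> 10.0.0.3 (expiry=61+2=63). clock=61
Op 21: tick 10 -> clock=71. purged={b.com}
lookup a.com: not in cache (expired or never inserted)

Answer: NXDOMAIN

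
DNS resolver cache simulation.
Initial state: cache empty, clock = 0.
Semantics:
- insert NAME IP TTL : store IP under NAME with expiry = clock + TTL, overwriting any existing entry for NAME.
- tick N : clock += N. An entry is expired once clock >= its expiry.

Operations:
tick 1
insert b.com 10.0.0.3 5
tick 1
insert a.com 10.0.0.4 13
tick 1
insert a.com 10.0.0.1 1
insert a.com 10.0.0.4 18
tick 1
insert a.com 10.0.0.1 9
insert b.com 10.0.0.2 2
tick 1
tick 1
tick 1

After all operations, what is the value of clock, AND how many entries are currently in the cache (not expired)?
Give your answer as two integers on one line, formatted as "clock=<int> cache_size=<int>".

Op 1: tick 1 -> clock=1.
Op 2: insert b.com -> 10.0.0.3 (expiry=1+5=6). clock=1
Op 3: tick 1 -> clock=2.
Op 4: insert a.com -> 10.0.0.4 (expiry=2+13=15). clock=2
Op 5: tick 1 -> clock=3.
Op 6: insert a.com -> 10.0.0.1 (expiry=3+1=4). clock=3
Op 7: insert a.com -> 10.0.0.4 (expiry=3+18=21). clock=3
Op 8: tick 1 -> clock=4.
Op 9: insert a.com -> 10.0.0.1 (expiry=4+9=13). clock=4
Op 10: insert b.com -> 10.0.0.2 (expiry=4+2=6). clock=4
Op 11: tick 1 -> clock=5.
Op 12: tick 1 -> clock=6. purged={b.com}
Op 13: tick 1 -> clock=7.
Final clock = 7
Final cache (unexpired): {a.com} -> size=1

Answer: clock=7 cache_size=1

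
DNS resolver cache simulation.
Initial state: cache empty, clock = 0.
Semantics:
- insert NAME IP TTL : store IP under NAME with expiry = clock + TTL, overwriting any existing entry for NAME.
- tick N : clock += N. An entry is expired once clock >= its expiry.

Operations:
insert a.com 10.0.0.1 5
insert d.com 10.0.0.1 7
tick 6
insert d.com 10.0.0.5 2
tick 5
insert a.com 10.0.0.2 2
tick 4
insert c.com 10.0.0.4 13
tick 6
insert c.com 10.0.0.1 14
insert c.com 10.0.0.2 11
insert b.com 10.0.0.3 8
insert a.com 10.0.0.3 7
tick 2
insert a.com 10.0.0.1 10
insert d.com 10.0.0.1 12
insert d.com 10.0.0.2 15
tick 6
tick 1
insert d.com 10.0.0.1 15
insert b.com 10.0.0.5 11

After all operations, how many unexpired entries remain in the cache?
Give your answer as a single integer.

Answer: 4

Derivation:
Op 1: insert a.com -> 10.0.0.1 (expiry=0+5=5). clock=0
Op 2: insert d.com -> 10.0.0.1 (expiry=0+7=7). clock=0
Op 3: tick 6 -> clock=6. purged={a.com}
Op 4: insert d.com -> 10.0.0.5 (expiry=6+2=8). clock=6
Op 5: tick 5 -> clock=11. purged={d.com}
Op 6: insert a.com -> 10.0.0.2 (expiry=11+2=13). clock=11
Op 7: tick 4 -> clock=15. purged={a.com}
Op 8: insert c.com -> 10.0.0.4 (expiry=15+13=28). clock=15
Op 9: tick 6 -> clock=21.
Op 10: insert c.com -> 10.0.0.1 (expiry=21+14=35). clock=21
Op 11: insert c.com -> 10.0.0.2 (expiry=21+11=32). clock=21
Op 12: insert b.com -> 10.0.0.3 (expiry=21+8=29). clock=21
Op 13: insert a.com -> 10.0.0.3 (expiry=21+7=28). clock=21
Op 14: tick 2 -> clock=23.
Op 15: insert a.com -> 10.0.0.1 (expiry=23+10=33). clock=23
Op 16: insert d.com -> 10.0.0.1 (expiry=23+12=35). clock=23
Op 17: insert d.com -> 10.0.0.2 (expiry=23+15=38). clock=23
Op 18: tick 6 -> clock=29. purged={b.com}
Op 19: tick 1 -> clock=30.
Op 20: insert d.com -> 10.0.0.1 (expiry=30+15=45). clock=30
Op 21: insert b.com -> 10.0.0.5 (expiry=30+11=41). clock=30
Final cache (unexpired): {a.com,b.com,c.com,d.com} -> size=4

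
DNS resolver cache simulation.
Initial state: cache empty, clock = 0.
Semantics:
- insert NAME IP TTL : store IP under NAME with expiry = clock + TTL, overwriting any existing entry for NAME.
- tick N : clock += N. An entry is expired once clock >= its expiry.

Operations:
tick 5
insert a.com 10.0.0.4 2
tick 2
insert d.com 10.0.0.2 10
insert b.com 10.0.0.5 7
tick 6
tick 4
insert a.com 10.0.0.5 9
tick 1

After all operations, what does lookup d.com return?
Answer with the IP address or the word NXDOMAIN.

Answer: NXDOMAIN

Derivation:
Op 1: tick 5 -> clock=5.
Op 2: insert a.com -> 10.0.0.4 (expiry=5+2=7). clock=5
Op 3: tick 2 -> clock=7. purged={a.com}
Op 4: insert d.com -> 10.0.0.2 (expiry=7+10=17). clock=7
Op 5: insert b.com -> 10.0.0.5 (expiry=7+7=14). clock=7
Op 6: tick 6 -> clock=13.
Op 7: tick 4 -> clock=17. purged={b.com,d.com}
Op 8: insert a.com -> 10.0.0.5 (expiry=17+9=26). clock=17
Op 9: tick 1 -> clock=18.
lookup d.com: not in cache (expired or never inserted)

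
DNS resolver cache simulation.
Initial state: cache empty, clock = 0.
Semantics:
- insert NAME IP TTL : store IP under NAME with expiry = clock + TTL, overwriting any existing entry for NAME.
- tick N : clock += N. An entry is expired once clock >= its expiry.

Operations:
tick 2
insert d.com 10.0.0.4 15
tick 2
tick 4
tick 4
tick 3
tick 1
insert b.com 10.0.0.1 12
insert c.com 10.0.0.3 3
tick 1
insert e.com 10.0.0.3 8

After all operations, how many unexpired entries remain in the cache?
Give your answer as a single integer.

Answer: 3

Derivation:
Op 1: tick 2 -> clock=2.
Op 2: insert d.com -> 10.0.0.4 (expiry=2+15=17). clock=2
Op 3: tick 2 -> clock=4.
Op 4: tick 4 -> clock=8.
Op 5: tick 4 -> clock=12.
Op 6: tick 3 -> clock=15.
Op 7: tick 1 -> clock=16.
Op 8: insert b.com -> 10.0.0.1 (expiry=16+12=28). clock=16
Op 9: insert c.com -> 10.0.0.3 (expiry=16+3=19). clock=16
Op 10: tick 1 -> clock=17. purged={d.com}
Op 11: insert e.com -> 10.0.0.3 (expiry=17+8=25). clock=17
Final cache (unexpired): {b.com,c.com,e.com} -> size=3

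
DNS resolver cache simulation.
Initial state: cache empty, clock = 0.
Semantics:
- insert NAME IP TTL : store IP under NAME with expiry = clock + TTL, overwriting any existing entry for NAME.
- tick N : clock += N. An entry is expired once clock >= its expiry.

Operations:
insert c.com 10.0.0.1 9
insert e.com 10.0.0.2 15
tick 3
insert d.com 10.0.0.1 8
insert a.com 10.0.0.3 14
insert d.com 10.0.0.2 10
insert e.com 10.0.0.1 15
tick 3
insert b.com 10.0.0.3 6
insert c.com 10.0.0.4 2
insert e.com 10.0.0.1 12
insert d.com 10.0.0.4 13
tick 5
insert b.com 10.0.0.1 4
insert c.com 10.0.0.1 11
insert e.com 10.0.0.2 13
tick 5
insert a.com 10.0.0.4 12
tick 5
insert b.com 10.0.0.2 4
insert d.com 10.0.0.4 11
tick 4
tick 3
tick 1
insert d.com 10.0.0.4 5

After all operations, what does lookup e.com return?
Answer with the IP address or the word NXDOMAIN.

Answer: NXDOMAIN

Derivation:
Op 1: insert c.com -> 10.0.0.1 (expiry=0+9=9). clock=0
Op 2: insert e.com -> 10.0.0.2 (expiry=0+15=15). clock=0
Op 3: tick 3 -> clock=3.
Op 4: insert d.com -> 10.0.0.1 (expiry=3+8=11). clock=3
Op 5: insert a.com -> 10.0.0.3 (expiry=3+14=17). clock=3
Op 6: insert d.com -> 10.0.0.2 (expiry=3+10=13). clock=3
Op 7: insert e.com -> 10.0.0.1 (expiry=3+15=18). clock=3
Op 8: tick 3 -> clock=6.
Op 9: insert b.com -> 10.0.0.3 (expiry=6+6=12). clock=6
Op 10: insert c.com -> 10.0.0.4 (expiry=6+2=8). clock=6
Op 11: insert e.com -> 10.0.0.1 (expiry=6+12=18). clock=6
Op 12: insert d.com -> 10.0.0.4 (expiry=6+13=19). clock=6
Op 13: tick 5 -> clock=11. purged={c.com}
Op 14: insert b.com -> 10.0.0.1 (expiry=11+4=15). clock=11
Op 15: insert c.com -> 10.0.0.1 (expiry=11+11=22). clock=11
Op 16: insert e.com -> 10.0.0.2 (expiry=11+13=24). clock=11
Op 17: tick 5 -> clock=16. purged={b.com}
Op 18: insert a.com -> 10.0.0.4 (expiry=16+12=28). clock=16
Op 19: tick 5 -> clock=21. purged={d.com}
Op 20: insert b.com -> 10.0.0.2 (expiry=21+4=25). clock=21
Op 21: insert d.com -> 10.0.0.4 (expiry=21+11=32). clock=21
Op 22: tick 4 -> clock=25. purged={b.com,c.com,e.com}
Op 23: tick 3 -> clock=28. purged={a.com}
Op 24: tick 1 -> clock=29.
Op 25: insert d.com -> 10.0.0.4 (expiry=29+5=34). clock=29
lookup e.com: not in cache (expired or never inserted)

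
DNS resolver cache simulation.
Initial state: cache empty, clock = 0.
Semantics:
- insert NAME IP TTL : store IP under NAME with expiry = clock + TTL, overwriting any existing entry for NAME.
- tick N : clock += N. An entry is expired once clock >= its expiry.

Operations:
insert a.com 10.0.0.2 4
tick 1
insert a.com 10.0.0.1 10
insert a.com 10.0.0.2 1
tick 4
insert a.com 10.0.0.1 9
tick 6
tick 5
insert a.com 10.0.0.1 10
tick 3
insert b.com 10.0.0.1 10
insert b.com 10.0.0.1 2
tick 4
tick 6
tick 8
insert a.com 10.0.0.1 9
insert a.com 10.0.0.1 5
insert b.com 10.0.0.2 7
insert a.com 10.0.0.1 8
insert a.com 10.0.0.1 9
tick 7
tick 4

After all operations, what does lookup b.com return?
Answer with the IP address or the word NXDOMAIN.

Answer: NXDOMAIN

Derivation:
Op 1: insert a.com -> 10.0.0.2 (expiry=0+4=4). clock=0
Op 2: tick 1 -> clock=1.
Op 3: insert a.com -> 10.0.0.1 (expiry=1+10=11). clock=1
Op 4: insert a.com -> 10.0.0.2 (expiry=1+1=2). clock=1
Op 5: tick 4 -> clock=5. purged={a.com}
Op 6: insert a.com -> 10.0.0.1 (expiry=5+9=14). clock=5
Op 7: tick 6 -> clock=11.
Op 8: tick 5 -> clock=16. purged={a.com}
Op 9: insert a.com -> 10.0.0.1 (expiry=16+10=26). clock=16
Op 10: tick 3 -> clock=19.
Op 11: insert b.com -> 10.0.0.1 (expiry=19+10=29). clock=19
Op 12: insert b.com -> 10.0.0.1 (expiry=19+2=21). clock=19
Op 13: tick 4 -> clock=23. purged={b.com}
Op 14: tick 6 -> clock=29. purged={a.com}
Op 15: tick 8 -> clock=37.
Op 16: insert a.com -> 10.0.0.1 (expiry=37+9=46). clock=37
Op 17: insert a.com -> 10.0.0.1 (expiry=37+5=42). clock=37
Op 18: insert b.com -> 10.0.0.2 (expiry=37+7=44). clock=37
Op 19: insert a.com -> 10.0.0.1 (expiry=37+8=45). clock=37
Op 20: insert a.com -> 10.0.0.1 (expiry=37+9=46). clock=37
Op 21: tick 7 -> clock=44. purged={b.com}
Op 22: tick 4 -> clock=48. purged={a.com}
lookup b.com: not in cache (expired or never inserted)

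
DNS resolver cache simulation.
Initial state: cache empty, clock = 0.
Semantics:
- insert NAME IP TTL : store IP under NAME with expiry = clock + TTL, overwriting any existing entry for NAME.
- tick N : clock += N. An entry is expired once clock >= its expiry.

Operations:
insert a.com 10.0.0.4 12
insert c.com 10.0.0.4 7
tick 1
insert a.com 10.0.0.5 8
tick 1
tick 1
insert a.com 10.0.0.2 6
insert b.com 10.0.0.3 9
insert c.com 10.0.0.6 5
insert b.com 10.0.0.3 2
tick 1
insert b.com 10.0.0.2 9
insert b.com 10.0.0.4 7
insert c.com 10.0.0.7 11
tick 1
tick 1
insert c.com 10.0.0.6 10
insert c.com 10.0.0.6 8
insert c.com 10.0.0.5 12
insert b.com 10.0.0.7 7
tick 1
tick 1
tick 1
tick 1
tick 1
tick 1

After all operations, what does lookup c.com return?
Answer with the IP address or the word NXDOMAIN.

Answer: 10.0.0.5

Derivation:
Op 1: insert a.com -> 10.0.0.4 (expiry=0+12=12). clock=0
Op 2: insert c.com -> 10.0.0.4 (expiry=0+7=7). clock=0
Op 3: tick 1 -> clock=1.
Op 4: insert a.com -> 10.0.0.5 (expiry=1+8=9). clock=1
Op 5: tick 1 -> clock=2.
Op 6: tick 1 -> clock=3.
Op 7: insert a.com -> 10.0.0.2 (expiry=3+6=9). clock=3
Op 8: insert b.com -> 10.0.0.3 (expiry=3+9=12). clock=3
Op 9: insert c.com -> 10.0.0.6 (expiry=3+5=8). clock=3
Op 10: insert b.com -> 10.0.0.3 (expiry=3+2=5). clock=3
Op 11: tick 1 -> clock=4.
Op 12: insert b.com -> 10.0.0.2 (expiry=4+9=13). clock=4
Op 13: insert b.com -> 10.0.0.4 (expiry=4+7=11). clock=4
Op 14: insert c.com -> 10.0.0.7 (expiry=4+11=15). clock=4
Op 15: tick 1 -> clock=5.
Op 16: tick 1 -> clock=6.
Op 17: insert c.com -> 10.0.0.6 (expiry=6+10=16). clock=6
Op 18: insert c.com -> 10.0.0.6 (expiry=6+8=14). clock=6
Op 19: insert c.com -> 10.0.0.5 (expiry=6+12=18). clock=6
Op 20: insert b.com -> 10.0.0.7 (expiry=6+7=13). clock=6
Op 21: tick 1 -> clock=7.
Op 22: tick 1 -> clock=8.
Op 23: tick 1 -> clock=9. purged={a.com}
Op 24: tick 1 -> clock=10.
Op 25: tick 1 -> clock=11.
Op 26: tick 1 -> clock=12.
lookup c.com: present, ip=10.0.0.5 expiry=18 > clock=12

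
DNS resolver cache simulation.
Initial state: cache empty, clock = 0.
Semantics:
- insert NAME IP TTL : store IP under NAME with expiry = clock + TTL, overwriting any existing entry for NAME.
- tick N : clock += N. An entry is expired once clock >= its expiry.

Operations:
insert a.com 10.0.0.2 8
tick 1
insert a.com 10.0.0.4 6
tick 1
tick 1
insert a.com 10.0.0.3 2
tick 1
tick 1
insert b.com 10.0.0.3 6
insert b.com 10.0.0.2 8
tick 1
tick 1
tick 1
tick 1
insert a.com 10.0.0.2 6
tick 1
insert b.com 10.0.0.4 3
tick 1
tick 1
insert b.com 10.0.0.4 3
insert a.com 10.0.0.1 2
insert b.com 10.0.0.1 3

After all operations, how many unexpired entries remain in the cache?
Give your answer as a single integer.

Answer: 2

Derivation:
Op 1: insert a.com -> 10.0.0.2 (expiry=0+8=8). clock=0
Op 2: tick 1 -> clock=1.
Op 3: insert a.com -> 10.0.0.4 (expiry=1+6=7). clock=1
Op 4: tick 1 -> clock=2.
Op 5: tick 1 -> clock=3.
Op 6: insert a.com -> 10.0.0.3 (expiry=3+2=5). clock=3
Op 7: tick 1 -> clock=4.
Op 8: tick 1 -> clock=5. purged={a.com}
Op 9: insert b.com -> 10.0.0.3 (expiry=5+6=11). clock=5
Op 10: insert b.com -> 10.0.0.2 (expiry=5+8=13). clock=5
Op 11: tick 1 -> clock=6.
Op 12: tick 1 -> clock=7.
Op 13: tick 1 -> clock=8.
Op 14: tick 1 -> clock=9.
Op 15: insert a.com -> 10.0.0.2 (expiry=9+6=15). clock=9
Op 16: tick 1 -> clock=10.
Op 17: insert b.com -> 10.0.0.4 (expiry=10+3=13). clock=10
Op 18: tick 1 -> clock=11.
Op 19: tick 1 -> clock=12.
Op 20: insert b.com -> 10.0.0.4 (expiry=12+3=15). clock=12
Op 21: insert a.com -> 10.0.0.1 (expiry=12+2=14). clock=12
Op 22: insert b.com -> 10.0.0.1 (expiry=12+3=15). clock=12
Final cache (unexpired): {a.com,b.com} -> size=2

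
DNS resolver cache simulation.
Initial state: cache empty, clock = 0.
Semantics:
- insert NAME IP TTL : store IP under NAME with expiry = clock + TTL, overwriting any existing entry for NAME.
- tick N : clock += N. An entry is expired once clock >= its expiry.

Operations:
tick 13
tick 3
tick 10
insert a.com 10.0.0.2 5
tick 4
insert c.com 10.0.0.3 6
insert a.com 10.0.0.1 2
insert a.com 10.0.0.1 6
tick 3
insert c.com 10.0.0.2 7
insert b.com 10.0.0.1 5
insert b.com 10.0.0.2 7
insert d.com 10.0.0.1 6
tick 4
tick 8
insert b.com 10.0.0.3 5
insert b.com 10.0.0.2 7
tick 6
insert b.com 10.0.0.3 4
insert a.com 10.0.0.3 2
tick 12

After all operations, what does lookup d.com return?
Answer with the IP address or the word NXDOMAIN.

Answer: NXDOMAIN

Derivation:
Op 1: tick 13 -> clock=13.
Op 2: tick 3 -> clock=16.
Op 3: tick 10 -> clock=26.
Op 4: insert a.com -> 10.0.0.2 (expiry=26+5=31). clock=26
Op 5: tick 4 -> clock=30.
Op 6: insert c.com -> 10.0.0.3 (expiry=30+6=36). clock=30
Op 7: insert a.com -> 10.0.0.1 (expiry=30+2=32). clock=30
Op 8: insert a.com -> 10.0.0.1 (expiry=30+6=36). clock=30
Op 9: tick 3 -> clock=33.
Op 10: insert c.com -> 10.0.0.2 (expiry=33+7=40). clock=33
Op 11: insert b.com -> 10.0.0.1 (expiry=33+5=38). clock=33
Op 12: insert b.com -> 10.0.0.2 (expiry=33+7=40). clock=33
Op 13: insert d.com -> 10.0.0.1 (expiry=33+6=39). clock=33
Op 14: tick 4 -> clock=37. purged={a.com}
Op 15: tick 8 -> clock=45. purged={b.com,c.com,d.com}
Op 16: insert b.com -> 10.0.0.3 (expiry=45+5=50). clock=45
Op 17: insert b.com -> 10.0.0.2 (expiry=45+7=52). clock=45
Op 18: tick 6 -> clock=51.
Op 19: insert b.com -> 10.0.0.3 (expiry=51+4=55). clock=51
Op 20: insert a.com -> 10.0.0.3 (expiry=51+2=53). clock=51
Op 21: tick 12 -> clock=63. purged={a.com,b.com}
lookup d.com: not in cache (expired or never inserted)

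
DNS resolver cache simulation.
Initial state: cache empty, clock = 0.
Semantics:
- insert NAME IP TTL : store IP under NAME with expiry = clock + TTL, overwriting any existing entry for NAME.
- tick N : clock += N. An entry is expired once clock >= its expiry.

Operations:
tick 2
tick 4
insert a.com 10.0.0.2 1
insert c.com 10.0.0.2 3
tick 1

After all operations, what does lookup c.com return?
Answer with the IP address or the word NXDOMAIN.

Answer: 10.0.0.2

Derivation:
Op 1: tick 2 -> clock=2.
Op 2: tick 4 -> clock=6.
Op 3: insert a.com -> 10.0.0.2 (expiry=6+1=7). clock=6
Op 4: insert c.com -> 10.0.0.2 (expiry=6+3=9). clock=6
Op 5: tick 1 -> clock=7. purged={a.com}
lookup c.com: present, ip=10.0.0.2 expiry=9 > clock=7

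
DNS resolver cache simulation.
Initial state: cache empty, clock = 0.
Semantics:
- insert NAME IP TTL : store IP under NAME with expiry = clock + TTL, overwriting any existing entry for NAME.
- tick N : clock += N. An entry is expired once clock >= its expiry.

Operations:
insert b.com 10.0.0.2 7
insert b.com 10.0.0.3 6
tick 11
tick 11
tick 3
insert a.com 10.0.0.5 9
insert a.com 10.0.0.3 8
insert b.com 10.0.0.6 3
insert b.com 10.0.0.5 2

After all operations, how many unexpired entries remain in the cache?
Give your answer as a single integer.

Op 1: insert b.com -> 10.0.0.2 (expiry=0+7=7). clock=0
Op 2: insert b.com -> 10.0.0.3 (expiry=0+6=6). clock=0
Op 3: tick 11 -> clock=11. purged={b.com}
Op 4: tick 11 -> clock=22.
Op 5: tick 3 -> clock=25.
Op 6: insert a.com -> 10.0.0.5 (expiry=25+9=34). clock=25
Op 7: insert a.com -> 10.0.0.3 (expiry=25+8=33). clock=25
Op 8: insert b.com -> 10.0.0.6 (expiry=25+3=28). clock=25
Op 9: insert b.com -> 10.0.0.5 (expiry=25+2=27). clock=25
Final cache (unexpired): {a.com,b.com} -> size=2

Answer: 2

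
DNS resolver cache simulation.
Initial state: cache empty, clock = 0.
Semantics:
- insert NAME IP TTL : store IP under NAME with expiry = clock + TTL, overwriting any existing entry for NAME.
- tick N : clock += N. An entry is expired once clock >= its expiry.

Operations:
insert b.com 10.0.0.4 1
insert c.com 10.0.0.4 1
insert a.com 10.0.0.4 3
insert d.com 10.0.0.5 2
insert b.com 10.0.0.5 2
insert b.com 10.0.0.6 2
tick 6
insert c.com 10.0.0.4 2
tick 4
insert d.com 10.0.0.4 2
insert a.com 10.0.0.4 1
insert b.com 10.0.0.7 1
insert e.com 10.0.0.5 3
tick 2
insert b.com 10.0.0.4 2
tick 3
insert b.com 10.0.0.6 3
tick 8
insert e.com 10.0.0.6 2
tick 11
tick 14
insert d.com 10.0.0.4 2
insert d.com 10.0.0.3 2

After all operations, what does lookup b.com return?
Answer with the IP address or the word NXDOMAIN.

Op 1: insert b.com -> 10.0.0.4 (expiry=0+1=1). clock=0
Op 2: insert c.com -> 10.0.0.4 (expiry=0+1=1). clock=0
Op 3: insert a.com -> 10.0.0.4 (expiry=0+3=3). clock=0
Op 4: insert d.com -> 10.0.0.5 (expiry=0+2=2). clock=0
Op 5: insert b.com -> 10.0.0.5 (expiry=0+2=2). clock=0
Op 6: insert b.com -> 10.0.0.6 (expiry=0+2=2). clock=0
Op 7: tick 6 -> clock=6. purged={a.com,b.com,c.com,d.com}
Op 8: insert c.com -> 10.0.0.4 (expiry=6+2=8). clock=6
Op 9: tick 4 -> clock=10. purged={c.com}
Op 10: insert d.com -> 10.0.0.4 (expiry=10+2=12). clock=10
Op 11: insert a.com -> 10.0.0.4 (expiry=10+1=11). clock=10
Op 12: insert b.com -> 10.0.0.7 (expiry=10+1=11). clock=10
Op 13: insert e.com -> 10.0.0.5 (expiry=10+3=13). clock=10
Op 14: tick 2 -> clock=12. purged={a.com,b.com,d.com}
Op 15: insert b.com -> 10.0.0.4 (expiry=12+2=14). clock=12
Op 16: tick 3 -> clock=15. purged={b.com,e.com}
Op 17: insert b.com -> 10.0.0.6 (expiry=15+3=18). clock=15
Op 18: tick 8 -> clock=23. purged={b.com}
Op 19: insert e.com -> 10.0.0.6 (expiry=23+2=25). clock=23
Op 20: tick 11 -> clock=34. purged={e.com}
Op 21: tick 14 -> clock=48.
Op 22: insert d.com -> 10.0.0.4 (expiry=48+2=50). clock=48
Op 23: insert d.com -> 10.0.0.3 (expiry=48+2=50). clock=48
lookup b.com: not in cache (expired or never inserted)

Answer: NXDOMAIN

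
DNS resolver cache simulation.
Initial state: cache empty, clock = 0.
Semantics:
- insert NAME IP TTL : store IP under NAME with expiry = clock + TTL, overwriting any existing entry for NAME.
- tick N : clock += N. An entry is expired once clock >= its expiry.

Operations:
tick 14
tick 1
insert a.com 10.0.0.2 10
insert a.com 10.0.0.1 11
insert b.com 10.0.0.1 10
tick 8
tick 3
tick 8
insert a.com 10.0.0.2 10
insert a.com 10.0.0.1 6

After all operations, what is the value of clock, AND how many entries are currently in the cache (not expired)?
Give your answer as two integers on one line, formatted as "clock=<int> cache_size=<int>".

Op 1: tick 14 -> clock=14.
Op 2: tick 1 -> clock=15.
Op 3: insert a.com -> 10.0.0.2 (expiry=15+10=25). clock=15
Op 4: insert a.com -> 10.0.0.1 (expiry=15+11=26). clock=15
Op 5: insert b.com -> 10.0.0.1 (expiry=15+10=25). clock=15
Op 6: tick 8 -> clock=23.
Op 7: tick 3 -> clock=26. purged={a.com,b.com}
Op 8: tick 8 -> clock=34.
Op 9: insert a.com -> 10.0.0.2 (expiry=34+10=44). clock=34
Op 10: insert a.com -> 10.0.0.1 (expiry=34+6=40). clock=34
Final clock = 34
Final cache (unexpired): {a.com} -> size=1

Answer: clock=34 cache_size=1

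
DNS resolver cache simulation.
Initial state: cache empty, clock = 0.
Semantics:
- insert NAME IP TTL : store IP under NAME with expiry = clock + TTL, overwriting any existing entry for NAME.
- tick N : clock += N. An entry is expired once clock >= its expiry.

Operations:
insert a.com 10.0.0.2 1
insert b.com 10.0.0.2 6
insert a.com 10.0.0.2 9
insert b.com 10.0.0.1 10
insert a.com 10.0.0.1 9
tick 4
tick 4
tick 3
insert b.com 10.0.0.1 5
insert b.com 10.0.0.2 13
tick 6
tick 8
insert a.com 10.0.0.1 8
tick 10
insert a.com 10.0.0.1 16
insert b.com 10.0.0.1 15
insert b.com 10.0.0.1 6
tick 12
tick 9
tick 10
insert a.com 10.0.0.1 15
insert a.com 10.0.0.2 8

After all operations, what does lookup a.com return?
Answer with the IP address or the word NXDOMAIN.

Op 1: insert a.com -> 10.0.0.2 (expiry=0+1=1). clock=0
Op 2: insert b.com -> 10.0.0.2 (expiry=0+6=6). clock=0
Op 3: insert a.com -> 10.0.0.2 (expiry=0+9=9). clock=0
Op 4: insert b.com -> 10.0.0.1 (expiry=0+10=10). clock=0
Op 5: insert a.com -> 10.0.0.1 (expiry=0+9=9). clock=0
Op 6: tick 4 -> clock=4.
Op 7: tick 4 -> clock=8.
Op 8: tick 3 -> clock=11. purged={a.com,b.com}
Op 9: insert b.com -> 10.0.0.1 (expiry=11+5=16). clock=11
Op 10: insert b.com -> 10.0.0.2 (expiry=11+13=24). clock=11
Op 11: tick 6 -> clock=17.
Op 12: tick 8 -> clock=25. purged={b.com}
Op 13: insert a.com -> 10.0.0.1 (expiry=25+8=33). clock=25
Op 14: tick 10 -> clock=35. purged={a.com}
Op 15: insert a.com -> 10.0.0.1 (expiry=35+16=51). clock=35
Op 16: insert b.com -> 10.0.0.1 (expiry=35+15=50). clock=35
Op 17: insert b.com -> 10.0.0.1 (expiry=35+6=41). clock=35
Op 18: tick 12 -> clock=47. purged={b.com}
Op 19: tick 9 -> clock=56. purged={a.com}
Op 20: tick 10 -> clock=66.
Op 21: insert a.com -> 10.0.0.1 (expiry=66+15=81). clock=66
Op 22: insert a.com -> 10.0.0.2 (expiry=66+8=74). clock=66
lookup a.com: present, ip=10.0.0.2 expiry=74 > clock=66

Answer: 10.0.0.2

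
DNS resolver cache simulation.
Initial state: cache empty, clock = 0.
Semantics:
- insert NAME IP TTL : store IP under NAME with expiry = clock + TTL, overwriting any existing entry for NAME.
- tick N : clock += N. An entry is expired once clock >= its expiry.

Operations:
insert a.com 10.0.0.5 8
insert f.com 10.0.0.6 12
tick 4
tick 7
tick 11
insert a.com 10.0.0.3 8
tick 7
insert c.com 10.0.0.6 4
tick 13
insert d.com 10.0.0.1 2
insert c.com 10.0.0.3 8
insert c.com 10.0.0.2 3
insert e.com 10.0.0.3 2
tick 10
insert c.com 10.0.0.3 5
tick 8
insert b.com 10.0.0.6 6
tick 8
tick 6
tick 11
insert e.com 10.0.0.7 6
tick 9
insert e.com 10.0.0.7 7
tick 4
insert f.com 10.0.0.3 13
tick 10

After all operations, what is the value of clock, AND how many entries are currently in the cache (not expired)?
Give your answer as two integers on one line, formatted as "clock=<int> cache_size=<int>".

Op 1: insert a.com -> 10.0.0.5 (expiry=0+8=8). clock=0
Op 2: insert f.com -> 10.0.0.6 (expiry=0+12=12). clock=0
Op 3: tick 4 -> clock=4.
Op 4: tick 7 -> clock=11. purged={a.com}
Op 5: tick 11 -> clock=22. purged={f.com}
Op 6: insert a.com -> 10.0.0.3 (expiry=22+8=30). clock=22
Op 7: tick 7 -> clock=29.
Op 8: insert c.com -> 10.0.0.6 (expiry=29+4=33). clock=29
Op 9: tick 13 -> clock=42. purged={a.com,c.com}
Op 10: insert d.com -> 10.0.0.1 (expiry=42+2=44). clock=42
Op 11: insert c.com -> 10.0.0.3 (expiry=42+8=50). clock=42
Op 12: insert c.com -> 10.0.0.2 (expiry=42+3=45). clock=42
Op 13: insert e.com -> 10.0.0.3 (expiry=42+2=44). clock=42
Op 14: tick 10 -> clock=52. purged={c.com,d.com,e.com}
Op 15: insert c.com -> 10.0.0.3 (expiry=52+5=57). clock=52
Op 16: tick 8 -> clock=60. purged={c.com}
Op 17: insert b.com -> 10.0.0.6 (expiry=60+6=66). clock=60
Op 18: tick 8 -> clock=68. purged={b.com}
Op 19: tick 6 -> clock=74.
Op 20: tick 11 -> clock=85.
Op 21: insert e.com -> 10.0.0.7 (expiry=85+6=91). clock=85
Op 22: tick 9 -> clock=94. purged={e.com}
Op 23: insert e.com -> 10.0.0.7 (expiry=94+7=101). clock=94
Op 24: tick 4 -> clock=98.
Op 25: insert f.com -> 10.0.0.3 (expiry=98+13=111). clock=98
Op 26: tick 10 -> clock=108. purged={e.com}
Final clock = 108
Final cache (unexpired): {f.com} -> size=1

Answer: clock=108 cache_size=1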